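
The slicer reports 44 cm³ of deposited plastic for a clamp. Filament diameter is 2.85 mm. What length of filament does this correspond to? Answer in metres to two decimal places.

6.90 m

A = π r² = π × 1.425² = 6.3794 mm².
L = 44000 mm³ / 6.3794 mm² = 6897.2 mm, i.e. 6.90 m.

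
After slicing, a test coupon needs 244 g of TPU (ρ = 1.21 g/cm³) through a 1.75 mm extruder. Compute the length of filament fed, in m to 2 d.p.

Volume = 244 g / 1.21 g·cm⁻³ = 201.6529 cm³ = 201652.9 mm³.
Cross-section of 1.75 mm filament: π·(1.75/2)² = 2.4053 mm².
Length = 201652.9 / 2.4053 = 83836.9 mm = 83.84 m.

83.84 m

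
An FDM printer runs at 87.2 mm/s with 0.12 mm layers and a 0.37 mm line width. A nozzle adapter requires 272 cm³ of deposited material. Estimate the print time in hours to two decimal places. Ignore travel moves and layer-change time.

19.51 hours

Bead cross-section: 0.12 × 0.37 → 0.0444 mm².
Total extruded path = 272000/0.0444 = 6126126.1 mm.
Print-move time: 6126126.1 / 87.2 → 70253.7 s.
That's 70253.7 s → 19.51 hours.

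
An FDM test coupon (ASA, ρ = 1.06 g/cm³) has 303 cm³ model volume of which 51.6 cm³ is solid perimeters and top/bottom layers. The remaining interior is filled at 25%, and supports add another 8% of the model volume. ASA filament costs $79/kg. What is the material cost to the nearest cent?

Infill region: 303 − 51.6 → 251.4 cm³.
Deposited infill = 0.25 × 251.4, so 62.85 cm³.
Support = 0.08 × 303 = 24.24 cm³.
Total extruded: 51.6 + 62.85 + 24.24 → 138.69 cm³.
Mass: 138.69 × 1.06 → 147.0114 g.
Cost = 147.0114 g / 1000 × $79/kg = $11.61.

$11.61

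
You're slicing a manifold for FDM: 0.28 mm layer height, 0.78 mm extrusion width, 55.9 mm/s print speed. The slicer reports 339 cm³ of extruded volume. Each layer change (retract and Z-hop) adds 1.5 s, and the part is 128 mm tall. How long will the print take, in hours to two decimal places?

7.90 hours

Extrusion cross-section: 0.28 × 0.78 → 0.2184 mm².
Toolpath length = 339 cm³ / 0.2184 mm² = 339000 / 0.2184 = 1552197.8 mm.
Print-move time: 1552197.8 / 55.9 → 27767.4 s.
Layers = ⌈128/0.28⌉ = 458.
Z-hop total = 458 × 1.5 = 687 s.
Total = 27767.4 + 687 = 28454.4 s = 7.90 hours.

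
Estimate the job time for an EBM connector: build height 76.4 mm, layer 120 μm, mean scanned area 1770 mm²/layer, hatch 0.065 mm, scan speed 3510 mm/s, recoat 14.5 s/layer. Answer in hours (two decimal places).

Number of layers: 76.4 / 0.12 → 637 (rounded up).
Scan path per layer = 1770 / 0.065 = 27230.8 mm.
Per-layer scan time: 27230.8 / 3510 → 7.7581 s.
Time per layer = 7.7581 + 14.5 = 22.2581 s.
637 layers × 22.2581 s/layer = 14178.4097 s, i.e. 3.94 hours.

3.94 hours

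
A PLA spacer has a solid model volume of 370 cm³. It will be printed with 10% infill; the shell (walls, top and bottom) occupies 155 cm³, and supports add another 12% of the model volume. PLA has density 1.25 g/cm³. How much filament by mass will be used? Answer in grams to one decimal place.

276.1 g

Volume inside the shell = 370 − 155, so 215 cm³.
Infill deposited: 0.10 × 215 → 21.5 cm³.
Support = 0.12 × 370 = 44.4 cm³.
Total extruded: 155 + 21.5 + 44.4 → 220.9 cm³.
Mass = 220.9 × 1.25, so 276.125 g.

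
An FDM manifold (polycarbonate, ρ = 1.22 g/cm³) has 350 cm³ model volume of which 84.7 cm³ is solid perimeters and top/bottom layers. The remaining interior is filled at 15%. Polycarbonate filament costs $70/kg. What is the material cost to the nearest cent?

Volume inside the shell = 350 − 84.7, so 265.3 cm³.
Infill deposited = 0.15 × 265.3 = 39.795 cm³.
Deposited volume: 84.7 + 39.795 → 124.495 cm³.
Mass = 124.495 × 1.22, so 151.8839 g.
At $70/kg: 151.8839/1000 × 70 = $10.63.

$10.63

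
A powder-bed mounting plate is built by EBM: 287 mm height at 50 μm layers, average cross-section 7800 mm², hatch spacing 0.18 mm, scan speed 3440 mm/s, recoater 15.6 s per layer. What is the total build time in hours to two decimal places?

44.96 hours

Layers = ⌈287/0.05⌉ = 5740.
Scan path per layer = 7800 / 0.18, so 43333.3 mm.
Scan time per layer = 43333.3 / 3440 = 12.5969 s.
Layer cycle = 12.5969 + 15.6, so 28.1969 s.
5740 layers × 28.1969 s/layer = 161850.206 s, i.e. 44.96 hours.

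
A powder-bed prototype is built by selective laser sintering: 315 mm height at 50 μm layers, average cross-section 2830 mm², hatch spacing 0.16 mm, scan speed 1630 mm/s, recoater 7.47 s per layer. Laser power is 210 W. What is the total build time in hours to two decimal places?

32.06 hours

Layer count = ceil(315 / 0.05) = 6300.
Per-layer scan distance = 2830 / 0.16, so 17687.5 mm.
Scan time per layer: 17687.5 / 1630 → 10.8512 s.
Layer cycle = 10.8512 + 7.47 = 18.3212 s.
Build time = 6300 × 18.3212 = 115423.56 s = 32.06 hours.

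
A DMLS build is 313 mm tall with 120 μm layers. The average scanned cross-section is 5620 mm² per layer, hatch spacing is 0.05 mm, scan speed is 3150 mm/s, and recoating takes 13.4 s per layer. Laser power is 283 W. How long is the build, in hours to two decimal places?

Layer count = ceil(313 / 0.12) = 2609.
Hatch length per layer = 5620 / 0.05 = 112400 mm.
Scan time per layer = 112400 / 3150, so 35.6825 s.
Layer cycle = 35.6825 + 13.4 = 49.0825 s.
Build time = 2609 × 49.0825 = 128056.2425 s = 35.57 hours.

35.57 hours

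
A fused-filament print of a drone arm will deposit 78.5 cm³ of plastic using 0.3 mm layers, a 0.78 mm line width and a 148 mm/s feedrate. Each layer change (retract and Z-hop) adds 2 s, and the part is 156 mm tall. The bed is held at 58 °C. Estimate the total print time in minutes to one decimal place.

Bead cross-section: 0.3 × 0.78 → 0.234 mm².
Total extruded path = 78500/0.234 = 335470.1 mm.
Time extruding: 335470.1 / 148 → 2266.7 s.
Layer count = ceil(156 / 0.3) = 520.
Layer-change overhead: 520 × 2 → 1040 s.
Total = 2266.7 + 1040 = 3306.7 s = 55.1 minutes.

55.1 minutes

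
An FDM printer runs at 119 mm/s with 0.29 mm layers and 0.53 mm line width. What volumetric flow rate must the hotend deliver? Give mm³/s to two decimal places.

18.29

A: 0.29 × 0.53 → 0.1537 mm².
Q = v·A = 119 × 0.1537 = 18.29 mm³/s.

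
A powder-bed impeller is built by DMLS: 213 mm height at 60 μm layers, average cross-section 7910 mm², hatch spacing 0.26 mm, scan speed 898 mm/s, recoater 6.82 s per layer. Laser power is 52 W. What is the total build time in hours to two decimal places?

40.13 hours

Layers = ⌈213/0.06⌉ = 3550.
Per-layer scan distance: 7910 / 0.26 → 30423.1 mm.
Scan time per layer = 30423.1 / 898, so 33.8787 s.
Layer cycle: 33.8787 + 6.82 → 40.6987 s.
3550 layers × 40.6987 s/layer = 144480.385 s, i.e. 40.13 hours.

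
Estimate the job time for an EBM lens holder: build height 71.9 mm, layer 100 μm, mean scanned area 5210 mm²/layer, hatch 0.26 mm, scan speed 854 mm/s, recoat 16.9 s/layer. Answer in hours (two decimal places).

Layer count = ceil(71.9 / 0.1) = 719.
Hatch length per layer = 5210 / 0.26 = 20038.5 mm.
Beam time per layer: 20038.5 / 854 → 23.4643 s.
Layer cycle = 23.4643 + 16.9, so 40.3643 s.
Build time = 719 × 40.3643 = 29021.9317 s = 8.06 hours.

8.06 hours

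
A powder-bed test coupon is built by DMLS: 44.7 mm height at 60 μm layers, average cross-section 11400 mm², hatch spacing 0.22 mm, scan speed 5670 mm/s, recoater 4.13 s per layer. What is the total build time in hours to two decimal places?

Number of layers: 44.7 / 0.06 → 745 (rounded up).
Scan path per layer = 11400 / 0.22, so 51818.2 mm.
Per-layer scan time = 51818.2 / 5670, so 9.139 s.
Layer cycle = 9.139 + 4.13 = 13.269 s.
Build time = 745 × 13.269 = 9885.405 s = 2.75 hours.

2.75 hours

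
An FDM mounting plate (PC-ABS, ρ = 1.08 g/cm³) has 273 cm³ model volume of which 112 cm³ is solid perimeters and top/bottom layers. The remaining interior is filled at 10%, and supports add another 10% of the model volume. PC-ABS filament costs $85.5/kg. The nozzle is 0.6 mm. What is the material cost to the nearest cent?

Volume inside the shell = 273 − 112 = 161 cm³.
Deposited infill = 0.10 × 161, so 16.1 cm³.
Support = 0.10 × 273, so 27.3 cm³.
Deposited volume = 112 + 16.1 + 27.3, so 155.4 cm³.
Mass = 155.4 × 1.08 = 167.832 g.
Cost = 167.832 g / 1000 × $85.5/kg = $14.35.

$14.35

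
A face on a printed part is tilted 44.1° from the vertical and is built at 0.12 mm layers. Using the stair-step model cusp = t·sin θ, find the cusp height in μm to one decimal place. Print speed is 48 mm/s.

Cusp = layer height × sin(44.1°) = 0.12 × 0.6959 = 0.083508 mm = 83.5 μm.

83.5 μm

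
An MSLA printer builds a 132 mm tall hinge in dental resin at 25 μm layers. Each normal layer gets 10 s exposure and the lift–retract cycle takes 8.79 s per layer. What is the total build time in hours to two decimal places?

27.56 hours

Number of layers: 132 / 0.025 → 5280 (rounded up).
Each layer takes: 10 + 8.79 → 18.79 s.
Total = 5280 × 18.79 = 99211.2 s = 27.56 hours.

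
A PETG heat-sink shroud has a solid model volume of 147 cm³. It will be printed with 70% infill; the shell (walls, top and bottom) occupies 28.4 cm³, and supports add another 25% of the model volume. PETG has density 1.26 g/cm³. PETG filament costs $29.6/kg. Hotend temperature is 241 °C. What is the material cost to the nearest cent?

$5.53

Volume inside the shell: 147 − 28.4 → 118.6 cm³.
Infill volume: 0.70 × 118.6 → 83.02 cm³.
Support = 0.25 × 147 = 36.75 cm³.
Deposited volume = 28.4 + 83.02 + 36.75 = 148.17 cm³.
Mass = 148.17 × 1.26 = 186.6942 g.
At $29.6/kg: 186.6942/1000 × 29.6 = $5.53.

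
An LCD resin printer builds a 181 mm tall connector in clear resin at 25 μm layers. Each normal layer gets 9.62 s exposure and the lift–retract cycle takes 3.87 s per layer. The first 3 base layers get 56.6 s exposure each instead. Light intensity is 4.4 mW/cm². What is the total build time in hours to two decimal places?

27.17 hours

Layer count = ceil(181 / 0.025) = 7240.
Burn-in layers = 3 × (56.6 + 3.87), so 181.41 s.
Remaining layers = 7237 × (9.62 + 3.87), so 97627.13 s.
Total = 181.41 + 97627.13 = 97808.54 s = 27.17 hours.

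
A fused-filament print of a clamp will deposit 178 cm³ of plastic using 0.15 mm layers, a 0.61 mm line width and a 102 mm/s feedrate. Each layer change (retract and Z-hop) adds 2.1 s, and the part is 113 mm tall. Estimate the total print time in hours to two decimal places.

Bead cross-section = 0.15 × 0.61 = 0.0915 mm².
Toolpath length = 178 cm³ / 0.0915 mm² = 178000 / 0.0915 = 1945355.2 mm.
Extrusion time = 1945355.2 / 102 = 19072.1 s.
Layers = ⌈113/0.15⌉ = 754.
Z-hop total: 754 × 2.1 → 1583.4 s.
Altogether 19072.1 + 1583.4 = 20655.5 s, i.e. 5.74 hours.

5.74 hours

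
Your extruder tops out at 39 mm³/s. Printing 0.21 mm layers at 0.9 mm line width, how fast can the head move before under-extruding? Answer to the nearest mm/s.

Bead cross-section = 0.21 × 0.9 = 0.189 mm².
Max speed = 39 / 0.189 = 206.35 ≈ 206 mm/s.

206 mm/s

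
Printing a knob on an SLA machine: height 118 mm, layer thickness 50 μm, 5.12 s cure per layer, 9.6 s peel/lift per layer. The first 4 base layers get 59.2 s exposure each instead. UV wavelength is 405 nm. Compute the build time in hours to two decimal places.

9.71 hours

Layer count = ceil(118 / 0.05) = 2360.
Burn-in layers = 4 × (59.2 + 9.6), so 275.2 s.
Normal layers: 2356 × (5.12 + 9.6) → 34680.32 s.
Sum: 275.2 + 34680.32 = 34955.52 s → 9.71 hours.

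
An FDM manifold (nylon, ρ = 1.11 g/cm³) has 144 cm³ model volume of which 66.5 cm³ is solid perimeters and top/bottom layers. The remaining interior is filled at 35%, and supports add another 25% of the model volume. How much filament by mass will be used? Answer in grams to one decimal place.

143.9 g

Volume inside the shell: 144 − 66.5 → 77.5 cm³.
Infill deposited: 0.35 × 77.5 → 27.125 cm³.
Support = 0.25 × 144, so 36 cm³.
Total printed volume = 66.5 + 27.125 + 36 = 129.625 cm³.
Mass = 129.625 × 1.11, so 143.88375 g.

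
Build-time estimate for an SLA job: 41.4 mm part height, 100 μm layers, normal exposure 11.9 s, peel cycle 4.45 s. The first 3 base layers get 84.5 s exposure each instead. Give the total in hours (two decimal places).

1.94 hours

Layer count = ceil(41.4 / 0.1) = 414.
Bottom layers = 3 × (84.5 + 4.45), so 266.85 s.
Normal layers = 411 × (11.9 + 4.45), so 6719.85 s.
Sum: 266.85 + 6719.85 = 6986.7 s → 1.94 hours.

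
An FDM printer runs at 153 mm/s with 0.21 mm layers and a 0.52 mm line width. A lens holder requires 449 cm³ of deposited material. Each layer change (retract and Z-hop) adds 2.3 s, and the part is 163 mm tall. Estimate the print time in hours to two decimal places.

Line area: 0.21 × 0.52 → 0.1092 mm².
Total extruded path = 449000/0.1092 = 4111721.6 mm.
Print-move time: 4111721.6 / 153 → 26874 s.
Number of layers: 163 / 0.21 → 777 (rounded up).
Non-print overhead = 777 × 2.3, so 1787.1 s.
Altogether 26874 + 1787.1 = 28661.1 s, i.e. 7.96 hours.

7.96 hours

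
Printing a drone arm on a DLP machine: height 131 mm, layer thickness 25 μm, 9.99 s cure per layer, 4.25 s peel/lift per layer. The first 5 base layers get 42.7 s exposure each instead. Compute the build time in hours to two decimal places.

20.77 hours

Layers = ⌈131/0.025⌉ = 5240.
Base layers = 5 × (42.7 + 4.25), so 234.75 s.
Remaining layers: 5235 × (9.99 + 4.25) → 74546.4 s.
Total = 234.75 + 74546.4 = 74781.15 s = 20.77 hours.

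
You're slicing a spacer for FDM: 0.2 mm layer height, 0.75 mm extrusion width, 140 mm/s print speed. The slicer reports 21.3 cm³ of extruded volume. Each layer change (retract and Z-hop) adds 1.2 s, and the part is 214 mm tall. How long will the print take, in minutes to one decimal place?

38.3 minutes

Line area = 0.2 × 0.75, so 0.15 mm².
Path length: 21300 mm³ / 0.15 mm² → 142000 mm.
Extrusion time = 142000 / 140, so 1014.3 s.
Number of layers: 214 / 0.2 → 1070 (rounded up).
Z-hop total = 1070 × 1.2, so 1284 s.
Altogether 1014.3 + 1284 = 2298.3 s, i.e. 38.3 minutes.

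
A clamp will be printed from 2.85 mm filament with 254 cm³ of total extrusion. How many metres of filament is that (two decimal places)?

Filament cross-section = π × (2.85/2)² = 6.3794 mm².
Length = 254 cm³ / 6.3794 mm² = 254000 / 6.3794 = 39815.66 mm = 39.82 m.

39.82 m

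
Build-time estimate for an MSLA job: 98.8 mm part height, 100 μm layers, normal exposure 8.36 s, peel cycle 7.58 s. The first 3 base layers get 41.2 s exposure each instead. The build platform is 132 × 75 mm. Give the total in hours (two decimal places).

Layer count = ceil(98.8 / 0.1) = 988.
Base layers = 3 × (41.2 + 7.58), so 146.34 s.
Normal layers: 985 × (8.36 + 7.58) → 15700.9 s.
Total = 146.34 + 15700.9 = 15847.24 s = 4.40 hours.

4.40 hours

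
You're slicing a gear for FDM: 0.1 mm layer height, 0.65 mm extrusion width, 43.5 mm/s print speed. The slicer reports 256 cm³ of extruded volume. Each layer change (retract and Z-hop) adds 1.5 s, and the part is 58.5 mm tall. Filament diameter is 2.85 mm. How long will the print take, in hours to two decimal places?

25.39 hours

Line area: 0.1 × 0.65 → 0.065 mm².
Total extruded path = 256000/0.065 = 3938461.5 mm.
Time extruding = 3938461.5 / 43.5, so 90539.3 s.
Layer count = ceil(58.5 / 0.1) = 585.
Non-print overhead: 585 × 1.5 → 877.5 s.
Total = 90539.3 + 877.5 = 91416.8 s = 25.39 hours.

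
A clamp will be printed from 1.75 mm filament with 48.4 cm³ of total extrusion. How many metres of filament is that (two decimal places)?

Cross-section of 1.75 mm filament: π·(1.75/2)² = 2.4053 mm².
Length = 48.4 cm³ / 2.4053 mm² = 48400 / 2.4053 = 20122.23 mm = 20.12 m.

20.12 m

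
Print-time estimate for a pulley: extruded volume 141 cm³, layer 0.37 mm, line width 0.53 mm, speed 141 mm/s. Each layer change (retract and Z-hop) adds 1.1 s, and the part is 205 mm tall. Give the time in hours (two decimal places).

1.59 hours

Bead cross-section = 0.37 × 0.53, so 0.1961 mm².
Total extruded path = 141000/0.1961 = 719020.9 mm.
Extrusion time = 719020.9 / 141, so 5099.4 s.
Layer count = ceil(205 / 0.37) = 555.
Layer-change overhead: 555 × 1.1 → 610.5 s.
Total = 5099.4 + 610.5 = 5709.9 s = 1.59 hours.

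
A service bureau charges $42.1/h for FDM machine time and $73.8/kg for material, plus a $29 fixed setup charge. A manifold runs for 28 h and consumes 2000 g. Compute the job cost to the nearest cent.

$1355.40

Machine-time cost = 42.1 × 28, so $1178.80.
Material charge = 73.8 × 2000/1000 = $147.60.
Total = 1178.80 + 147.60 + 29 = $1355.40.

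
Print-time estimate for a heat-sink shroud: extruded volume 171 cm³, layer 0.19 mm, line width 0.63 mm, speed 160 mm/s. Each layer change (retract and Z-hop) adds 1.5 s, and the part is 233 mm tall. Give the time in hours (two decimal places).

2.99 hours

Line area = 0.19 × 0.63, so 0.1197 mm².
Total extruded path = 171000/0.1197 = 1428571.4 mm.
Time extruding = 1428571.4 / 160, so 8928.6 s.
Number of layers: 233 / 0.19 → 1227 (rounded up).
Layer-change overhead = 1227 × 1.5 = 1840.5 s.
Total = 8928.6 + 1840.5 = 10769.1 s = 2.99 hours.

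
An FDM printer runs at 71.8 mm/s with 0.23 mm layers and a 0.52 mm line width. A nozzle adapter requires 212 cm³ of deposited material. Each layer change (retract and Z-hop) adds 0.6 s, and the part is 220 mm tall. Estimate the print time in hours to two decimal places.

Line area = 0.23 × 0.52 = 0.1196 mm².
Toolpath length = 212 cm³ / 0.1196 mm² = 212000 / 0.1196 = 1772575.3 mm.
Time extruding = 1772575.3 / 71.8 = 24687.7 s.
Number of layers: 220 / 0.23 → 957 (rounded up).
Non-print overhead = 957 × 0.6, so 574.2 s.
Total = 24687.7 + 574.2 = 25261.9 s = 7.02 hours.

7.02 hours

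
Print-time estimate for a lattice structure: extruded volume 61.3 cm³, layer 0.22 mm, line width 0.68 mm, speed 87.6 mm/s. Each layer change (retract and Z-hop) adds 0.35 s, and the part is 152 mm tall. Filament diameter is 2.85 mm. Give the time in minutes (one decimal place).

82.0 minutes

Extrusion cross-section = 0.22 × 0.68 = 0.1496 mm².
Toolpath length = 61.3 cm³ / 0.1496 mm² = 61300 / 0.1496 = 409759.4 mm.
Extrusion time = 409759.4 / 87.6 = 4677.6 s.
Layer count = ceil(152 / 0.22) = 691.
Non-print overhead = 691 × 0.35 = 241.85 s.
Total = 4677.6 + 241.85 = 4919.45 s = 82.0 minutes.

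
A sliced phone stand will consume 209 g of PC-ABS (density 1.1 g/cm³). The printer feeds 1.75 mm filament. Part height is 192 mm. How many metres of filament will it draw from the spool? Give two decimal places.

78.99 m

Extruded volume: 209/1.1 = 190 cm³ (190000 mm³).
Filament cross-section = π × (1.75/2)² = 2.4053 mm².
Length = 190000 / 2.4053 = 78992.23 mm = 78.99 m.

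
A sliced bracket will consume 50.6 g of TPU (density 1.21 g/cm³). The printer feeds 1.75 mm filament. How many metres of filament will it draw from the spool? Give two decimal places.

Extruded volume: 50.6/1.21 = 41.8182 cm³ (41818.2 mm³).
Cross-section of 1.75 mm filament: π·(1.75/2)² = 2.4053 mm².
Length = 41818.2 / 2.4053 = 17385.86 mm = 17.39 m.

17.39 m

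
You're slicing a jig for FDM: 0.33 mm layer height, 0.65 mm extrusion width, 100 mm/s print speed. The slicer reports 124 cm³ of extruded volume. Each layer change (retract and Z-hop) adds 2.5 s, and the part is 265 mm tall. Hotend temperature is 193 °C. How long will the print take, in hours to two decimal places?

2.16 hours

Extrusion cross-section = 0.33 × 0.65 = 0.2145 mm².
Total extruded path = 124000/0.2145 = 578088.6 mm.
Extrusion time = 578088.6 / 100 = 5780.9 s.
Layers = ⌈265/0.33⌉ = 804.
Z-hop total = 804 × 2.5 = 2010 s.
Altogether 5780.9 + 2010 = 7790.9 s, i.e. 2.16 hours.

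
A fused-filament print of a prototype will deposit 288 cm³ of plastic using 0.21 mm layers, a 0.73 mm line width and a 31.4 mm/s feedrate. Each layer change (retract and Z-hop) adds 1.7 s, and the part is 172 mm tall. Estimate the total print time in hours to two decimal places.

17.01 hours

Extrusion cross-section = 0.21 × 0.73 = 0.1533 mm².
Total extruded path = 288000/0.1533 = 1878669.3 mm.
Print-move time: 1878669.3 / 31.4 → 59830.2 s.
Number of layers: 172 / 0.21 → 820 (rounded up).
Z-hop total = 820 × 1.7 = 1394 s.
Altogether 59830.2 + 1394 = 61224.2 s, i.e. 17.01 hours.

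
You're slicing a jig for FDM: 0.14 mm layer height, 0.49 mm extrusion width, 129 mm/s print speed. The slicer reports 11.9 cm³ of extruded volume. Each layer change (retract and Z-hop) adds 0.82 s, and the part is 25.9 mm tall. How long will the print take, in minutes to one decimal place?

24.9 minutes

Bead cross-section = 0.14 × 0.49 = 0.0686 mm².
Path length: 11900 mm³ / 0.0686 mm² → 173469.4 mm.
Print-move time = 173469.4 / 129, so 1344.7 s.
Number of layers: 25.9 / 0.14 → 185 (rounded up).
Z-hop total = 185 × 0.82, so 151.7 s.
Total = 1344.7 + 151.7 = 1496.4 s = 24.9 minutes.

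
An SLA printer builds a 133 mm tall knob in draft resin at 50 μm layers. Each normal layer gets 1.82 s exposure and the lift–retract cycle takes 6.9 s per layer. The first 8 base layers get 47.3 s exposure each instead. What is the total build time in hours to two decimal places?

Number of layers: 133 / 0.05 → 2660 (rounded up).
Burn-in layers: 8 × (47.3 + 6.9) → 433.6 s.
Normal layers: 2652 × (1.82 + 6.9) → 23125.44 s.
Sum: 433.6 + 23125.44 = 23559.04 s → 6.54 hours.

6.54 hours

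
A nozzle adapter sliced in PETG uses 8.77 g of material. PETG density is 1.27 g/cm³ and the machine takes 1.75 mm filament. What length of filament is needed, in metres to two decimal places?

Extruded volume: 8.77/1.27 = 6.9055 cm³ (6905.5 mm³).
Filament cross-section = π × (1.75/2)² = 2.4053 mm².
Length = 6905.5 / 2.4053 = 2870.95 mm = 2.87 m.

2.87 m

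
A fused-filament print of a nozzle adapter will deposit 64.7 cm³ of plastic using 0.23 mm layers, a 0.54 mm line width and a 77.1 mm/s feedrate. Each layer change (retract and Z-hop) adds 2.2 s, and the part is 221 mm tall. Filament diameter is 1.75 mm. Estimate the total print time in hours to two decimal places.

2.46 hours

Bead cross-section = 0.23 × 0.54, so 0.1242 mm².
Path length: 64700 mm³ / 0.1242 mm² → 520934 mm.
Print-move time = 520934 / 77.1, so 6756.6 s.
Number of layers: 221 / 0.23 → 961 (rounded up).
Layer-change overhead: 961 × 2.2 → 2114.2 s.
Total = 6756.6 + 2114.2 = 8870.8 s = 2.46 hours.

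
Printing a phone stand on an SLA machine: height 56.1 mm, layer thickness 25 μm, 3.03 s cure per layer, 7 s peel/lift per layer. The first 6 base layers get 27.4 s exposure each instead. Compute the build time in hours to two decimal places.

Layers = ⌈56.1/0.025⌉ = 2244.
Base layers = 6 × (27.4 + 7) = 206.4 s.
Remaining layers = 2238 × (3.03 + 7), so 22447.14 s.
Sum: 206.4 + 22447.14 = 22653.54 s → 6.29 hours.

6.29 hours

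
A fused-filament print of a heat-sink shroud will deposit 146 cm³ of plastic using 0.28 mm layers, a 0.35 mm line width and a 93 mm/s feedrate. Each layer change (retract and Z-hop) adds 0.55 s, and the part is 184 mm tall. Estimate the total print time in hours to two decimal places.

Line area = 0.28 × 0.35, so 0.098 mm².
Toolpath length = 146 cm³ / 0.098 mm² = 146000 / 0.098 = 1489795.9 mm.
Print-move time: 1489795.9 / 93 → 16019.3 s.
Layer count = ceil(184 / 0.28) = 658.
Z-hop total: 658 × 0.55 → 361.9 s.
Altogether 16019.3 + 361.9 = 16381.2 s, i.e. 4.55 hours.

4.55 hours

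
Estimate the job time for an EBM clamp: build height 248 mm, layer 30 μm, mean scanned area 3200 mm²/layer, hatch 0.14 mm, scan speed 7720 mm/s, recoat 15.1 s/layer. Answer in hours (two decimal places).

41.47 hours

Number of layers: 248 / 0.03 → 8267 (rounded up).
Scan path per layer = 3200 / 0.14, so 22857.1 mm.
Per-layer scan time = 22857.1 / 7720, so 2.9608 s.
Per-layer time: 2.9608 + 15.1 → 18.0608 s.
Build time = 8267 × 18.0608 = 149308.6336 s = 41.47 hours.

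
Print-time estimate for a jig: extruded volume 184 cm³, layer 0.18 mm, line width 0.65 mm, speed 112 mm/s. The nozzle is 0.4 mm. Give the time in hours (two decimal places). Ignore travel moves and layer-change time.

3.90 hours

Extrusion cross-section: 0.18 × 0.65 → 0.117 mm².
Toolpath length = 184 cm³ / 0.117 mm² = 184000 / 0.117 = 1572649.6 mm.
Print-move time: 1572649.6 / 112 → 14041.5 s.
In the requested units: 14041.5 s = 3.90 hours.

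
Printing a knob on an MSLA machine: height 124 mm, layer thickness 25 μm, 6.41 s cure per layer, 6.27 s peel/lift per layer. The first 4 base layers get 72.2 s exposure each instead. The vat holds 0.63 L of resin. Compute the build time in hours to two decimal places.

17.54 hours

Number of layers: 124 / 0.025 → 4960 (rounded up).
Burn-in layers = 4 × (72.2 + 6.27), so 313.88 s.
Normal layers: 4956 × (6.41 + 6.27) → 62842.08 s.
Sum: 313.88 + 62842.08 = 63155.96 s → 17.54 hours.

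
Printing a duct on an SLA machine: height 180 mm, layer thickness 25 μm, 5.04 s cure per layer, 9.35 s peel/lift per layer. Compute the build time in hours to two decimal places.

28.78 hours

Number of layers: 180 / 0.025 → 7200 (rounded up).
Each layer takes = 5.04 + 9.35 = 14.39 s.
Build time: 7200 × 14.39 s = 103608 s, i.e. 28.78 hours.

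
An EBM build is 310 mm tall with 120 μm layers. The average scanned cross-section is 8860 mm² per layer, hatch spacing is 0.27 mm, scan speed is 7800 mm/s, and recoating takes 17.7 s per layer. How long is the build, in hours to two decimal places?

Layer count = ceil(310 / 0.12) = 2584.
Scan path per layer: 8860 / 0.27 → 32814.8 mm.
Scan time per layer: 32814.8 / 7800 → 4.207 s.
Time per layer: 4.207 + 17.7 → 21.907 s.
Build time = 2584 × 21.907 = 56607.688 s = 15.72 hours.

15.72 hours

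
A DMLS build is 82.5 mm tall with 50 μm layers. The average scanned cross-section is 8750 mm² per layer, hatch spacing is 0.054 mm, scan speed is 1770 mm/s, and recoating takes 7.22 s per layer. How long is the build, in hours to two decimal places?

45.27 hours

Number of layers: 82.5 / 0.05 → 1650 (rounded up).
Scan path per layer = 8750 / 0.054, so 162037 mm.
Per-layer scan time = 162037 / 1770, so 91.5463 s.
Layer cycle: 91.5463 + 7.22 → 98.7663 s.
1650 layers × 98.7663 s/layer = 162964.395 s, i.e. 45.27 hours.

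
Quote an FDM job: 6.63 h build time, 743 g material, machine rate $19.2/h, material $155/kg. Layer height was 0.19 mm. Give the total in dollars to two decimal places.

$242.46

Machine-time cost: 19.2 × 6.63 → $127.296.
Feedstock cost = 155 × 743/1000 = $115.165.
Job cost: 127.296 + 115.165 = 242.461 ≈ $242.46.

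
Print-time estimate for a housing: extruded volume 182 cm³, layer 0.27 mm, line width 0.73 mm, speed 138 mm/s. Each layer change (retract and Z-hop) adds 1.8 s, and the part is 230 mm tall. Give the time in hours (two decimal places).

2.28 hours

Bead cross-section: 0.27 × 0.73 → 0.1971 mm².
Total extruded path = 182000/0.1971 = 923389.1 mm.
Print-move time = 923389.1 / 138, so 6691.2 s.
Number of layers: 230 / 0.27 → 852 (rounded up).
Z-hop total = 852 × 1.8 = 1533.6 s.
Altogether 6691.2 + 1533.6 = 8224.8 s, i.e. 2.28 hours.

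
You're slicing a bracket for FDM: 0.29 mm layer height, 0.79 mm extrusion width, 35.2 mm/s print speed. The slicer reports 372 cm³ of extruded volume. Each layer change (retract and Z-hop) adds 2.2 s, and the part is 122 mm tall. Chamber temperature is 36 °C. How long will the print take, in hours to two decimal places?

13.07 hours

Extrusion cross-section = 0.29 × 0.79 = 0.2291 mm².
Toolpath length = 372 cm³ / 0.2291 mm² = 372000 / 0.2291 = 1623745.1 mm.
Time extruding = 1623745.1 / 35.2 = 46129.1 s.
Layer count = ceil(122 / 0.29) = 421.
Z-hop total = 421 × 2.2 = 926.2 s.
Total = 46129.1 + 926.2 = 47055.3 s = 13.07 hours.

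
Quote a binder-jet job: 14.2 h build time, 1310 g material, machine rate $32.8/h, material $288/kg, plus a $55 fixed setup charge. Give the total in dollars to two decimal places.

Machine cost = 32.8 × 14.2 = $465.76.
Material cost = 288 × 1310/1000, so $377.28.
Adding setup: 465.76 + 377.28 + 55 → $898.04.

$898.04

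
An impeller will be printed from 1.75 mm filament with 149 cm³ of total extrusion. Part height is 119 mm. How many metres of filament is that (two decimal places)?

61.95 m

Filament cross-section = π × (1.75/2)² = 2.4053 mm².
Length = 149 cm³ / 2.4053 mm² = 149000 / 2.4053 = 61946.53 mm = 61.95 m.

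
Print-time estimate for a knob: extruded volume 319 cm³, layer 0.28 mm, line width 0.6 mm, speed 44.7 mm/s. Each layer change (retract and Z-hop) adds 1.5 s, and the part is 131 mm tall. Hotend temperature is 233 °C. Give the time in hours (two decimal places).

Extrusion cross-section = 0.28 × 0.6 = 0.168 mm².
Toolpath length = 319 cm³ / 0.168 mm² = 319000 / 0.168 = 1898809.5 mm.
Print-move time = 1898809.5 / 44.7 = 42479 s.
Number of layers: 131 / 0.28 → 468 (rounded up).
Z-hop total = 468 × 1.5, so 702 s.
Total = 42479 + 702 = 43181 s = 11.99 hours.

11.99 hours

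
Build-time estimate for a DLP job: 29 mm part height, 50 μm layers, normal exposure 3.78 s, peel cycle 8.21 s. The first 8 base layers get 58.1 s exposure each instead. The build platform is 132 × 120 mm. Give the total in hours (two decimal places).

2.05 hours

Layer count = ceil(29 / 0.05) = 580.
Burn-in layers = 8 × (58.1 + 8.21) = 530.48 s.
Normal layers = 572 × (3.78 + 8.21), so 6858.28 s.
Sum: 530.48 + 6858.28 = 7388.76 s → 2.05 hours.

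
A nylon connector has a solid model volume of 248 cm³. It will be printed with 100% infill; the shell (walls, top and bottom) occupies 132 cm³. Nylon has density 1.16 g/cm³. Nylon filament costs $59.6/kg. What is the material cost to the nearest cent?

$17.15

Volume inside the shell: 248 − 132 → 116 cm³.
Deposited infill = 1.00 × 116, so 116 cm³.
Total extruded = 132 + 116 = 248 cm³.
Mass = 248 × 1.16, so 287.68 g.
At $59.6/kg: 287.68/1000 × 59.6 = $17.15.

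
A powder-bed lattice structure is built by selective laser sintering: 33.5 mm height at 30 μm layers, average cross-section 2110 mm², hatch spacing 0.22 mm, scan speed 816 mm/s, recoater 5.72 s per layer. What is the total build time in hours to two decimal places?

Layers = ⌈33.5/0.03⌉ = 1117.
Scan path per layer: 2110 / 0.22 → 9590.9 mm.
Laser time per layer = 9590.9 / 816, so 11.7536 s.
Per-layer time = 11.7536 + 5.72 = 17.4736 s.
Total: 1117 × 17.4736 s = 19518.0112 s → 5.42 hours.

5.42 hours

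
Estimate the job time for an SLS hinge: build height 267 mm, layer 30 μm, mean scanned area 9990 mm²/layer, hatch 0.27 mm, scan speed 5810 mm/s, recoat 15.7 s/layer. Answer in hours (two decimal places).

54.56 hours

Layer count = ceil(267 / 0.03) = 8900.
Scan path per layer = 9990 / 0.27, so 37000 mm.
Scan time per layer = 37000 / 5810, so 6.3683 s.
Layer cycle = 6.3683 + 15.7, so 22.0683 s.
Build time = 8900 × 22.0683 = 196407.87 s = 54.56 hours.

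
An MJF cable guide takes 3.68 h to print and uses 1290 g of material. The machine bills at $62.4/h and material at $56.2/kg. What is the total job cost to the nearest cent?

$302.13

Machine-time cost = 62.4 × 3.68, so $229.632.
Feedstock cost = 56.2 × 1290/1000 = $72.498.
Total = 229.632 + 72.498 = $302.13.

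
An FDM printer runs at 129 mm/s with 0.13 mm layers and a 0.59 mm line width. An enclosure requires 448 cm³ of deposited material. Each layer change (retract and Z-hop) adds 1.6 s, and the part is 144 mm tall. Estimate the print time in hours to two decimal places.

13.07 hours

Bead cross-section = 0.13 × 0.59 = 0.0767 mm².
Toolpath length = 448 cm³ / 0.0767 mm² = 448000 / 0.0767 = 5840938.7 mm.
Print-move time = 5840938.7 / 129, so 45278.6 s.
Layers = ⌈144/0.13⌉ = 1108.
Non-print overhead = 1108 × 1.6 = 1772.8 s.
Altogether 45278.6 + 1772.8 = 47051.4 s, i.e. 13.07 hours.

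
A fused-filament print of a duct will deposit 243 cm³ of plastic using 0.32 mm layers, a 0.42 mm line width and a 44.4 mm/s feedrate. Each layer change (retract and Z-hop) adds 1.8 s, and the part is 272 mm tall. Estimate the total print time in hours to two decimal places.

Line area: 0.32 × 0.42 → 0.1344 mm².
Total extruded path = 243000/0.1344 = 1808035.7 mm.
Extrusion time: 1808035.7 / 44.4 → 40721.5 s.
Number of layers: 272 / 0.32 → 850 (rounded up).
Z-hop total = 850 × 1.8, so 1530 s.
Total = 40721.5 + 1530 = 42251.5 s = 11.74 hours.

11.74 hours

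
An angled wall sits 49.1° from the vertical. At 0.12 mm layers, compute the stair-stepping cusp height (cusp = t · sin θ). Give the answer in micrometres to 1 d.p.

90.7 μm

Cusp = layer height × sin(49.1°) = 0.12 × 0.7559 = 0.090708 mm = 90.7 μm.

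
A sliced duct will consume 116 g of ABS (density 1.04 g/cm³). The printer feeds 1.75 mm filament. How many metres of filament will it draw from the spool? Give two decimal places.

46.37 m

Volume = 116 g / 1.04 g·cm⁻³ = 111.5385 cm³ = 111538.5 mm³.
A = π r² = π × 0.875² = 2.4053 mm².
Length = 111538.5 / 2.4053 = 46371.97 mm = 46.37 m.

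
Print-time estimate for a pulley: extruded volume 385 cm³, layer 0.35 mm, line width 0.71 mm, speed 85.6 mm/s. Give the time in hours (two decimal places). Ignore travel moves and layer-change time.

Line area: 0.35 × 0.71 → 0.2485 mm².
Total extruded path = 385000/0.2485 = 1549295.8 mm.
Extrusion time = 1549295.8 / 85.6 = 18099.3 s.
In the requested units: 18099.3 s = 5.03 hours.

5.03 hours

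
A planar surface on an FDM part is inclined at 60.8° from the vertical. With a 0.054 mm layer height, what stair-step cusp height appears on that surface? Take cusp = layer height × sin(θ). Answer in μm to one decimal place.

47.1 μm

Cusp = layer height × sin(60.8°) = 0.054 × 0.8729 = 0.047137 mm = 47.1 μm.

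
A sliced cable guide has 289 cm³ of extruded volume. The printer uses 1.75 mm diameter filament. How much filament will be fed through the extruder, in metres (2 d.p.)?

120.15 m

A = π r² = π × 0.875² = 2.4053 mm².
Length = 289 cm³ / 2.4053 mm² = 289000 / 2.4053 = 120151.33 mm = 120.15 m.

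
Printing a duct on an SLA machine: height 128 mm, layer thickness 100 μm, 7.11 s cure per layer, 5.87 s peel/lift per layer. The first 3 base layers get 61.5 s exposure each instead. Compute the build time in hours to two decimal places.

Number of layers: 128 / 0.1 → 1280 (rounded up).
Burn-in layers: 3 × (61.5 + 5.87) → 202.11 s.
Regular layers = 1277 × (7.11 + 5.87), so 16575.46 s.
Sum: 202.11 + 16575.46 = 16777.57 s → 4.66 hours.

4.66 hours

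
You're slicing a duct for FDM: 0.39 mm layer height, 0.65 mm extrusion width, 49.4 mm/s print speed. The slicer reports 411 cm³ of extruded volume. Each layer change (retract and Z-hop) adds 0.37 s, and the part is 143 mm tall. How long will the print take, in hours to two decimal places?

9.15 hours

Bead cross-section = 0.39 × 0.65 = 0.2535 mm².
Total extruded path = 411000/0.2535 = 1621301.8 mm.
Print-move time = 1621301.8 / 49.4 = 32819.9 s.
Layers = ⌈143/0.39⌉ = 367.
Non-print overhead = 367 × 0.37 = 135.79 s.
Altogether 32819.9 + 135.79 = 32955.69 s, i.e. 9.15 hours.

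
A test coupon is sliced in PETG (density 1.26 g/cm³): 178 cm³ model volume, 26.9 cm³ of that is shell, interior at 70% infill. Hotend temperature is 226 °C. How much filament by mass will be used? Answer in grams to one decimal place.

167.2 g

Volume inside the shell: 178 − 26.9 → 151.1 cm³.
Deposited infill: 0.70 × 151.1 → 105.77 cm³.
Deposited volume = 26.9 + 105.77, so 132.67 cm³.
Mass = 132.67 × 1.26, so 167.1642 g.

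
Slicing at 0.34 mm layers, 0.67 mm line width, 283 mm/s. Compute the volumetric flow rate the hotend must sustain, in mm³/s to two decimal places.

A = 0.34 × 0.67 = 0.2278 mm².
Q = v·A = 283 × 0.2278 = 64.47 mm³/s.

64.47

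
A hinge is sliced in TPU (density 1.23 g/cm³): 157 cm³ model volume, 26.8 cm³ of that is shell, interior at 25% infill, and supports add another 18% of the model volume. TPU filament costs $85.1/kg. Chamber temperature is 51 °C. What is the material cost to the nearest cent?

Volume inside the shell = 157 − 26.8, so 130.2 cm³.
Infill deposited: 0.25 × 130.2 → 32.55 cm³.
Support = 0.18 × 157 = 28.26 cm³.
Total printed volume = 26.8 + 32.55 + 28.26, so 87.61 cm³.
Mass: 87.61 × 1.23 → 107.7603 g.
Cost = 107.7603 g / 1000 × $85.1/kg = $9.17.

$9.17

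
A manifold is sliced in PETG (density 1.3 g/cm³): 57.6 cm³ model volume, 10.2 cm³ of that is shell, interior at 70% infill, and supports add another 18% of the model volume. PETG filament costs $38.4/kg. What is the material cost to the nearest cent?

Volume inside the shell: 57.6 − 10.2 → 47.4 cm³.
Infill volume = 0.70 × 47.4, so 33.18 cm³.
Support = 0.18 × 57.6, so 10.368 cm³.
Total printed volume = 10.2 + 33.18 + 10.368 = 53.748 cm³.
Mass = 53.748 × 1.3, so 69.8724 g.
Cost = 69.8724 g / 1000 × $38.4/kg = $2.68.

$2.68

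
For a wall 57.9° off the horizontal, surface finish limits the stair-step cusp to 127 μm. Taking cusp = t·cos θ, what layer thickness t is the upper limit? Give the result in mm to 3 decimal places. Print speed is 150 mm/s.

Layer height = cusp / cos(57.9°) = 0.127 / 0.5314 = 0.239 mm.

0.239 mm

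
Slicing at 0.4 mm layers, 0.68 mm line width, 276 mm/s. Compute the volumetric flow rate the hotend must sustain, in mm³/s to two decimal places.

75.07

A = 0.4 × 0.68, so 0.272 mm².
Q = v·A = 276 × 0.272 = 75.07 mm³/s.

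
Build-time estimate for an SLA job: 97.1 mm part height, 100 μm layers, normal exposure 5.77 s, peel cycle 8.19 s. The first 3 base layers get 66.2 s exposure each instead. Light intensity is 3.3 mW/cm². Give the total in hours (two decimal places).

Layers = ⌈97.1/0.1⌉ = 971.
Bottom layers = 3 × (66.2 + 8.19), so 223.17 s.
Regular layers: 968 × (5.77 + 8.19) → 13513.28 s.
Sum: 223.17 + 13513.28 = 13736.45 s → 3.82 hours.

3.82 hours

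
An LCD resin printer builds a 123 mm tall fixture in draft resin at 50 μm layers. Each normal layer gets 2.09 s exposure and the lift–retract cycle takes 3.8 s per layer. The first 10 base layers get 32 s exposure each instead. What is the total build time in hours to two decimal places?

4.11 hours

Number of layers: 123 / 0.05 → 2460 (rounded up).
Burn-in layers = 10 × (32 + 3.8), so 358 s.
Normal layers = 2450 × (2.09 + 3.8), so 14430.5 s.
Total = 358 + 14430.5 = 14788.5 s = 4.11 hours.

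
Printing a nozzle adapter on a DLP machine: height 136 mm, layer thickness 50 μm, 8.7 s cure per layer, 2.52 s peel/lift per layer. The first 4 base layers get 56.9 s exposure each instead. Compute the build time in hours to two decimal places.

8.53 hours

Number of layers: 136 / 0.05 → 2720 (rounded up).
Base layers: 4 × (56.9 + 2.52) → 237.68 s.
Remaining layers: 2716 × (8.7 + 2.52) → 30473.52 s.
Total = 237.68 + 30473.52 = 30711.2 s = 8.53 hours.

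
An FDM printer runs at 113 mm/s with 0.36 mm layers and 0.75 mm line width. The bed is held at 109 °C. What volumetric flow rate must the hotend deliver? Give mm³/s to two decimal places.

30.51

A = 0.36 × 0.75, so 0.27 mm².
Q = v·A = 113 × 0.27 = 30.51 mm³/s.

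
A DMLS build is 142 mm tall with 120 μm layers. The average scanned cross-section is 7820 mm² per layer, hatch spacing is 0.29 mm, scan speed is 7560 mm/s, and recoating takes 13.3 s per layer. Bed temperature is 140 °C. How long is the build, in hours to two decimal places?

5.55 hours

Number of layers: 142 / 0.12 → 1184 (rounded up).
Scan path per layer: 7820 / 0.29 → 26965.5 mm.
Laser time per layer = 26965.5 / 7560, so 3.5669 s.
Layer cycle: 3.5669 + 13.3 → 16.8669 s.
Build time = 1184 × 16.8669 = 19970.4096 s = 5.55 hours.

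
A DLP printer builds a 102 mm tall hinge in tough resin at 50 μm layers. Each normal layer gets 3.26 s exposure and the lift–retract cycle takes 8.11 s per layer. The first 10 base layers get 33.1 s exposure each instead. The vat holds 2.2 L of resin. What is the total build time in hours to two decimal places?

6.53 hours

Layers = ⌈102/0.05⌉ = 2040.
Bottom layers: 10 × (33.1 + 8.11) → 412.1 s.
Remaining layers = 2030 × (3.26 + 8.11), so 23081.1 s.
Sum: 412.1 + 23081.1 = 23493.2 s → 6.53 hours.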